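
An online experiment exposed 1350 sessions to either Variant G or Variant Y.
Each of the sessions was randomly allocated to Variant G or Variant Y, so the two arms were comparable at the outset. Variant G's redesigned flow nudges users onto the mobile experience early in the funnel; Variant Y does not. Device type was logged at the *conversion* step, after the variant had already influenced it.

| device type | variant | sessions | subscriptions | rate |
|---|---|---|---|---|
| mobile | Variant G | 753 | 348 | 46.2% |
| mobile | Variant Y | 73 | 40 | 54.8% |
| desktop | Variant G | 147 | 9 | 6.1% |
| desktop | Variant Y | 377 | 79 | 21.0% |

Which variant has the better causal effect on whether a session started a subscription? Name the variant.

Variant G

The stratified and pooled comparisons disagree (Variant Y wins within each device type; Variant G wins overall), so the answer turns on the causal role of device type.
Stratifying would compare variants among sessions the variants themselves sorted into device type groups — a form of selection on an intermediate. The unconditioned pooled rates give the total causal effect.
Pooled: Variant G 39.7% vs Variant Y 26.4%; Variant G is higher overall.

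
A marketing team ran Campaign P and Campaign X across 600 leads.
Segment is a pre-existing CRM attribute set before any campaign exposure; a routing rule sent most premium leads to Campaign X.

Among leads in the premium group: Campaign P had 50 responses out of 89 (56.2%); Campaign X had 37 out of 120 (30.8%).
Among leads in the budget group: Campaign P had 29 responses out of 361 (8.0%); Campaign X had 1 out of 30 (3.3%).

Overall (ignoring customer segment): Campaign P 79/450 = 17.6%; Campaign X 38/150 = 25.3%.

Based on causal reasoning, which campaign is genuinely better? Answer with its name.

The stratified and pooled comparisons disagree (Campaign P wins within each customer segment; Campaign X wins overall), so the answer turns on the causal role of customer segment.
Customer segment is set before the campaign has any effect — it is not caused by the campaign — and it independently drives the outcome. That makes it a confounder, so the causal comparison is within customer segment levels.
Within each level — premium: 56.2% vs 30.8%; budget: 8.0% vs 3.3% — Campaign P is higher every time.

Campaign P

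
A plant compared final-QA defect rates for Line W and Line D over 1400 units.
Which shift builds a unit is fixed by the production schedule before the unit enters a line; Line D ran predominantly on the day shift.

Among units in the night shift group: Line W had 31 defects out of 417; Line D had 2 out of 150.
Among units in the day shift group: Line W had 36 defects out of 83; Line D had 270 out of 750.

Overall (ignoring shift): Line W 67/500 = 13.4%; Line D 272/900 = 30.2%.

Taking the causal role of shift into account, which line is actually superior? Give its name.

Line D

Within every shift level Line D has the lower rate, yet pooled Line W does — Simpson's reversal.
Here shift is a common cause — it drives both which line a case falls under and the outcome. The crude comparison mixes populations; the stratum-specific rates are the causally relevant ones.
Within each level — night shift: 7.4% vs 1.3%; day shift: 43.4% vs 36.0% — Line D is lower every time.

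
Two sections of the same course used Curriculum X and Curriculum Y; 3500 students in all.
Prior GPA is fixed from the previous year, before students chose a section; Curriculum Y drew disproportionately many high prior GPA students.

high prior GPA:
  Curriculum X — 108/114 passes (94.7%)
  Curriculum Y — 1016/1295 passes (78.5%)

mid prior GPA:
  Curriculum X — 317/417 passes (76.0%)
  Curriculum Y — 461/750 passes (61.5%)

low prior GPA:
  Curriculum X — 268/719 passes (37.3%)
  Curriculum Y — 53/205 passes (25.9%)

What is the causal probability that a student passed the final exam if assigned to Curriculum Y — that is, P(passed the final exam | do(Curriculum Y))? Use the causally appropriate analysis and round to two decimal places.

0.59

The stratified and pooled comparisons disagree (Curriculum X wins within each prior GPA band; Curriculum Y wins overall), so the answer turns on the causal role of prior GPA band.
Prior GPA band satisfies the back-door criterion: it is not a descendant of the teaching method, and it blocks the spurious path from teaching method to outcome. Adjusting for it (i.e., using the within-prior GPA band rates) gives the causal effect.
Standardising Curriculum Y to the population prior GPA band mix: 0.403·1016/1295 + 0.333·461/750 + 0.264·53/205 = 0.589.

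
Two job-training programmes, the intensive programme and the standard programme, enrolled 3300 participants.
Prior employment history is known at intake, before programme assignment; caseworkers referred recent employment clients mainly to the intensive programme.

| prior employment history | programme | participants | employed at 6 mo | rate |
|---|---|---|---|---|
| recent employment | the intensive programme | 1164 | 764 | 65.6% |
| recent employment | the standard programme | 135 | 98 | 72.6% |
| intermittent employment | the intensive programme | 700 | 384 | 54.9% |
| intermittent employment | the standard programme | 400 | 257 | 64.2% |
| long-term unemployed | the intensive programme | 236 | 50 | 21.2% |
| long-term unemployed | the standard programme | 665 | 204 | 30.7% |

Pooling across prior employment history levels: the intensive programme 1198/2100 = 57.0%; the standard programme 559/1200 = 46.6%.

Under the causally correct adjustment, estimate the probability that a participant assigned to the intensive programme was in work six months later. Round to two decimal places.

Prior employment history is set before the programme has any effect — it is not caused by the programme — and it independently drives the outcome. That makes it a confounder, so the causal comparison is within prior employment history levels.
Standardising the intensive programme to the population prior employment history mix: 0.394·764/1164 + 0.333·384/700 + 0.273·50/236 = 0.499.

0.50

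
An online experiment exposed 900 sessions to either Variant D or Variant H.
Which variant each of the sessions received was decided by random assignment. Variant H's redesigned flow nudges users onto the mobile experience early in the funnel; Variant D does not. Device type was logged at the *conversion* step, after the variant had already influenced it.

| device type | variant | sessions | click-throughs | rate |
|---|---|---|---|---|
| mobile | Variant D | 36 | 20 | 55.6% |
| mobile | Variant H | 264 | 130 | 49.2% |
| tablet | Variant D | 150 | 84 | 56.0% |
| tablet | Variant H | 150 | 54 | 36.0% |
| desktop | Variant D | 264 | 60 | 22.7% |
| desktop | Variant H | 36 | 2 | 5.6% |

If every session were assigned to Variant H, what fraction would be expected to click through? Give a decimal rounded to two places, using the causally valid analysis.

Device type lies on the pathway variant → device type → outcome, so adjusting for it blocks the indirect effect. For the total causal effect of variant, use the unadjusted pooled rates.
So P(outcome | do(Variant H)) is just the pooled rate for Variant H: 186/450 = 0.413.

0.41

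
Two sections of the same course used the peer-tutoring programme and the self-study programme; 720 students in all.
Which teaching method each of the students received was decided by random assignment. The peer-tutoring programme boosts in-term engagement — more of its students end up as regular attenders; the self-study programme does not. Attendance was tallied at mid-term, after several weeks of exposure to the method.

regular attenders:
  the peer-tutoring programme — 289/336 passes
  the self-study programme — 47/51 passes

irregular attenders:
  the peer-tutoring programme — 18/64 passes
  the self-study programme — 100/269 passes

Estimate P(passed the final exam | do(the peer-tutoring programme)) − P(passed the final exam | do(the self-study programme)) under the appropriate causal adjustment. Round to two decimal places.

+0.31

The mid-term attendance-specific comparison favours the self-study programme throughout, but the pooled figures favour the peer-tutoring programme. The question is whether to condition on mid-term attendance.
Mid-term attendance lies on the pathway teaching method → mid-term attendance → outcome, so adjusting for it blocks the indirect effect. For the total causal effect of teaching method, use the unadjusted pooled rates.
The causal difference is the pooled difference: 0.767 − 0.459 = +0.308.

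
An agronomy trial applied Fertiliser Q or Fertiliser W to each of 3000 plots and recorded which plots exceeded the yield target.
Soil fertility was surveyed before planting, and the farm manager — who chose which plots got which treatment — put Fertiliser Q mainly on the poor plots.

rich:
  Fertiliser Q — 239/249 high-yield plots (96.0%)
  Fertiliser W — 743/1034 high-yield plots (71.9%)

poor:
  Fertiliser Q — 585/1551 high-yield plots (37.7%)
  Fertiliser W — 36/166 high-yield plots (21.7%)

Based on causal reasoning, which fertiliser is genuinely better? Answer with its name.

Fertiliser Q

Nothing the fertiliser does changes soil fertility; the imbalance is an allocation artefact. With soil fertility also predicting the outcome, the pooled figure is confounded, and the within-stratum comparison is the causal one.
Within each level — rich: 96.0% vs 71.9%; poor: 37.7% vs 21.7% — Fertiliser Q is higher every time.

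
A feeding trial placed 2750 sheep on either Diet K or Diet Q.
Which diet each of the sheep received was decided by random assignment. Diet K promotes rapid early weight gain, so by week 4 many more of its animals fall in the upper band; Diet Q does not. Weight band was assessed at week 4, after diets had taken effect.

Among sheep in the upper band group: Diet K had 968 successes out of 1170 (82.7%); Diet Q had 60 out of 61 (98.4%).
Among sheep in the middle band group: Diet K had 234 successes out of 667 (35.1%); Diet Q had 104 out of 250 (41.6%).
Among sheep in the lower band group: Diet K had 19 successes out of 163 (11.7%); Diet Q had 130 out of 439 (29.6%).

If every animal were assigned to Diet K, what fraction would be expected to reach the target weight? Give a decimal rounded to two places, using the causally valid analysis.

0.61

Week-4 weight band here is a post-treatment variable shaped by the diet; conditioning on it would introduce bias rather than remove it. The overall comparison is the causal one.
So P(outcome | do(Diet K)) is just the pooled rate for Diet K: 1221/2000 = 0.611.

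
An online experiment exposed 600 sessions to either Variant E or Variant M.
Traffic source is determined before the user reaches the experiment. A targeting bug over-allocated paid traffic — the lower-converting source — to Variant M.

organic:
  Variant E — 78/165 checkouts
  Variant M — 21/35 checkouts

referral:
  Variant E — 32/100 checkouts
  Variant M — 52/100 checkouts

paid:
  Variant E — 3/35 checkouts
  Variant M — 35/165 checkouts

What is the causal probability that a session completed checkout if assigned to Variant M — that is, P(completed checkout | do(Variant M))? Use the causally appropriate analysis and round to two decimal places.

0.44

Nothing the variant does changes traffic source; the imbalance is an allocation artefact. With traffic source also predicting the outcome, the pooled figure is confounded, and the within-stratum comparison is the causal one.
Standardising Variant M to the population traffic source mix: 0.333·21/35 + 0.333·52/100 + 0.333·35/165 = 0.444.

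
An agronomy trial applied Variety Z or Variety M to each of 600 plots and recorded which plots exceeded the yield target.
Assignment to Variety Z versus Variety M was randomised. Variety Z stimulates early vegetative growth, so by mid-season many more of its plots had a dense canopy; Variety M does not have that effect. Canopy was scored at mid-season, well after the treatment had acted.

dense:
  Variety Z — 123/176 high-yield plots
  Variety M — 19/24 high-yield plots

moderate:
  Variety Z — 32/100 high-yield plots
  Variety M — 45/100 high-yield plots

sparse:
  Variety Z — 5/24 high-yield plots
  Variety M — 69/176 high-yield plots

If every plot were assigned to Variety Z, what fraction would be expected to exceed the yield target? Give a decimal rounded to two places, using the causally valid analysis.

Mid-season canopy is downstream of the variety. One should not condition on a consequence of treatment, so the overall rates are the right comparison.
So P(outcome | do(Variety Z)) is just the pooled rate for Variety Z: 160/300 = 0.533.

0.53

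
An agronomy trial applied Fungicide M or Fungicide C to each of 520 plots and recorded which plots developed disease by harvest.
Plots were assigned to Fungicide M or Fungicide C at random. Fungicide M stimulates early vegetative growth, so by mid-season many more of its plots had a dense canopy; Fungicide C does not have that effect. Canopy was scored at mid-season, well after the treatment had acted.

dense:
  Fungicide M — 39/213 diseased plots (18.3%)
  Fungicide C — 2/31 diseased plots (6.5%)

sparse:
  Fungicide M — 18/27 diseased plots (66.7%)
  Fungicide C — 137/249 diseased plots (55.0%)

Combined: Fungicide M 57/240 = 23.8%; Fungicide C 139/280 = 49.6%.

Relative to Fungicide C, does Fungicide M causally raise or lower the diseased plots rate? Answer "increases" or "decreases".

Stratifying would compare fungicides among plots the fungicides themselves sorted into mid-season canopy groups — a form of selection on an intermediate. The unconditioned pooled rates give the total causal effect.
Pooled: Fungicide M 23.8% vs Fungicide C 49.6%; Fungicide M is lower overall.

decreases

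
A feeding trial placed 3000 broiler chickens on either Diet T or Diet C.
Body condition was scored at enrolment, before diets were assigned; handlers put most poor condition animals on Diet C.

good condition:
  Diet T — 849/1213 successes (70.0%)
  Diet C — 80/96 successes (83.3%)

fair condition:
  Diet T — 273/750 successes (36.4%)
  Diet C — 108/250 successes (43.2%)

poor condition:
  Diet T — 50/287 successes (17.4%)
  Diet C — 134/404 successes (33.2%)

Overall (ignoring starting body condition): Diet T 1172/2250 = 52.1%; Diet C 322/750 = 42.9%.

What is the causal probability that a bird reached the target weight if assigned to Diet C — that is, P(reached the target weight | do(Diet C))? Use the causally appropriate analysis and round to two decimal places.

Within every starting body condition level Diet C has the higher rate, yet pooled Diet T does — Simpson's reversal.
Since starting body condition is a pre-existing factor (not a product of the diet) and it affects the outcome on its own, it is a confounder. The stratified rates, not the pooled rate, identify the causal effect.
Standardising Diet C to the population starting body condition mix: 0.436·80/96 + 0.333·108/250 + 0.230·134/404 = 0.584.

0.58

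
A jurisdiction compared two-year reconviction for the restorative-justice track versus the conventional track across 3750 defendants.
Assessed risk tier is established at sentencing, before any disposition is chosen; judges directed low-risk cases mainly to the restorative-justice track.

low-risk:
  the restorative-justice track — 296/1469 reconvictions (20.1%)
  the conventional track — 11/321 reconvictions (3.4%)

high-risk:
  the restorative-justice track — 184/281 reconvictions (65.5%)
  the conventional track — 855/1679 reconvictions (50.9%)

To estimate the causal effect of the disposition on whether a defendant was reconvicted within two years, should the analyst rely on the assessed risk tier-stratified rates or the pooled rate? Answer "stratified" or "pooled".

the conventional track is lower inside every assessed risk tier stratum but the restorative-justice track is lower in aggregate. Whether to stratify depends on how assessed risk tier relates to the disposition.
Since assessed risk tier is a pre-existing factor (not a product of the disposition) and it affects the outcome on its own, it is a confounder. The stratified rates, not the pooled rate, identify the causal effect.
Within each level — low-risk: 20.1% vs 3.4%; high-risk: 65.5% vs 50.9% — the conventional track is lower every time.

stratified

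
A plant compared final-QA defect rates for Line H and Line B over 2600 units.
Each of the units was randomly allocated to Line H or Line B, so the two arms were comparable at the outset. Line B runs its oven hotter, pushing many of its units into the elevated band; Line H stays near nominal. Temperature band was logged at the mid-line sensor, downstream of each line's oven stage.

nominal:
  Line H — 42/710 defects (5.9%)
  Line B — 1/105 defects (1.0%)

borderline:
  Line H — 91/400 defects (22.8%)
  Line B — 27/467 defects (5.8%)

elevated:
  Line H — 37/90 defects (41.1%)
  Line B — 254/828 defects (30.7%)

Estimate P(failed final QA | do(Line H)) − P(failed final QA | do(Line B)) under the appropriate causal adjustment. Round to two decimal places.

The stratified and pooled comparisons disagree (Line B wins within each in-process temperature band; Line H wins overall), so the answer turns on the causal role of in-process temperature band.
In-process temperature band lies on the pathway line → in-process temperature band → outcome, so adjusting for it blocks the indirect effect. For the total causal effect of line, use the unadjusted pooled rates.
The causal difference is the pooled difference: 0.142 − 0.201 = -0.060.

-0.06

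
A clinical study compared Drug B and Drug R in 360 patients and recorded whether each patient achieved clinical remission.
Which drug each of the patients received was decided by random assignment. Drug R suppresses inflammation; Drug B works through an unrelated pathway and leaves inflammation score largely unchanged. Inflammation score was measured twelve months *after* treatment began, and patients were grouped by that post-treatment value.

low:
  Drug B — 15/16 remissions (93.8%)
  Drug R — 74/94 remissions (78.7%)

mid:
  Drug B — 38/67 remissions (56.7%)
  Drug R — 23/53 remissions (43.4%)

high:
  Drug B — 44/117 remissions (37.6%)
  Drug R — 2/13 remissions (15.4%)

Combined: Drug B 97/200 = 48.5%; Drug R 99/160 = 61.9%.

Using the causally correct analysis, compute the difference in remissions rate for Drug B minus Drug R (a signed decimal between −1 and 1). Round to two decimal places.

Drug B is higher inside every inflammation score stratum but Drug R is higher in aggregate. Whether to stratify depends on how inflammation score relates to the drug.
Inflammation score is recorded after the drug and is itself shifted by it — it sits on the causal path from drug to outcome. Conditioning on a mediator would strip out part of the effect we want; the pooled comparison gives the total causal effect.
The causal difference is the pooled difference: 0.485 − 0.619 = -0.134.

-0.13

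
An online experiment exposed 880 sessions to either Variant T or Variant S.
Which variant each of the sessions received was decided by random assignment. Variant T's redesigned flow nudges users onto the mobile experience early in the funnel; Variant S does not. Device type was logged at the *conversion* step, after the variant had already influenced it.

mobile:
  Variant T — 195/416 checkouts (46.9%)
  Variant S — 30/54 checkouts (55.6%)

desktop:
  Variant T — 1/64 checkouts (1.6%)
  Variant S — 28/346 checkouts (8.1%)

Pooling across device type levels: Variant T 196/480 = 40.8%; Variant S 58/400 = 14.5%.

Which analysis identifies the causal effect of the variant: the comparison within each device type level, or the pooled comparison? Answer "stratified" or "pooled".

The distribution of device type is itself part of what the variant does — it is an intermediate outcome. Holding it fixed would remove that part of the effect; the total effect is the pooled difference.
Pooled: Variant T 40.8% vs Variant S 14.5%; Variant T is higher overall.

pooled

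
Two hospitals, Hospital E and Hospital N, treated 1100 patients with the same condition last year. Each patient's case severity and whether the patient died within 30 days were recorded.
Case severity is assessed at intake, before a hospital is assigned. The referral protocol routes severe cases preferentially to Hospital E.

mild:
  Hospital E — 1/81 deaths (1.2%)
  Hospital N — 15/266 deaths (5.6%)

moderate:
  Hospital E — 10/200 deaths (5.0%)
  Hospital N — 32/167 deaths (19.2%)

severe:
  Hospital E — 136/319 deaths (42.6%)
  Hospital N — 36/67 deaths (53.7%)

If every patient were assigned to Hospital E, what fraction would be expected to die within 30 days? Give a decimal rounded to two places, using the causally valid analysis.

The case severity-specific comparison favours Hospital E throughout, but the pooled figures favour Hospital N. The question is whether to condition on case severity.
Since case severity is a pre-existing factor (not a product of the hospital) and it affects the outcome on its own, it is a confounder. The stratified rates, not the pooled rate, identify the causal effect.
Standardising Hospital E to the population case severity mix: 0.315·1/81 + 0.334·10/200 + 0.351·136/319 = 0.170.

0.17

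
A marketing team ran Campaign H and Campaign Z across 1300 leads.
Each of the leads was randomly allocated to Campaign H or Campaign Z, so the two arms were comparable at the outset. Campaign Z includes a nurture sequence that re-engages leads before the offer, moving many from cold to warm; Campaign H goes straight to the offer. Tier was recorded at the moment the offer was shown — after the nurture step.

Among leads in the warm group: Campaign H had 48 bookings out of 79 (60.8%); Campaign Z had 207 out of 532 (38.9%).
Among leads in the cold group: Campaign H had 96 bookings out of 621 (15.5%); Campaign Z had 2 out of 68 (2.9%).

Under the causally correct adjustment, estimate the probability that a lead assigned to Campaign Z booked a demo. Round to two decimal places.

0.35

The stratified and pooled comparisons disagree (Campaign H wins within each engagement tier; Campaign Z wins overall), so the answer turns on the causal role of engagement tier.
Engagement tier lies on the pathway campaign → engagement tier → outcome, so adjusting for it blocks the indirect effect. For the total causal effect of campaign, use the unadjusted pooled rates.
So P(outcome | do(Campaign Z)) is just the pooled rate for Campaign Z: 209/600 = 0.348.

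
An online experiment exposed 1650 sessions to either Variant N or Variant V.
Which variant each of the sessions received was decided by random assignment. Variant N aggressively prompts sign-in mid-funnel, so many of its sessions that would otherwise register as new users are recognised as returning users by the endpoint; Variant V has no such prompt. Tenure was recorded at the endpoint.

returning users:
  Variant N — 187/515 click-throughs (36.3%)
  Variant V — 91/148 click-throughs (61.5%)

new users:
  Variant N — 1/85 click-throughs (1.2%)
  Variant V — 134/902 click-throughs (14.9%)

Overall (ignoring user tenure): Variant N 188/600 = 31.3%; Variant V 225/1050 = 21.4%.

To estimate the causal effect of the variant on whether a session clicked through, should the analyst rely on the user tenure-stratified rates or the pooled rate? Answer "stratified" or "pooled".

pooled

The stratified and pooled comparisons disagree (Variant V wins within each user tenure; Variant N wins overall), so the answer turns on the causal role of user tenure.
Because the variant influences user tenure, user tenure is a post-treatment mediator, not a confounder. Stratifying on it would bias the estimate; the causal effect is the crude pooled difference.
Pooled: Variant N 31.3% vs Variant V 21.4%; Variant N is higher overall.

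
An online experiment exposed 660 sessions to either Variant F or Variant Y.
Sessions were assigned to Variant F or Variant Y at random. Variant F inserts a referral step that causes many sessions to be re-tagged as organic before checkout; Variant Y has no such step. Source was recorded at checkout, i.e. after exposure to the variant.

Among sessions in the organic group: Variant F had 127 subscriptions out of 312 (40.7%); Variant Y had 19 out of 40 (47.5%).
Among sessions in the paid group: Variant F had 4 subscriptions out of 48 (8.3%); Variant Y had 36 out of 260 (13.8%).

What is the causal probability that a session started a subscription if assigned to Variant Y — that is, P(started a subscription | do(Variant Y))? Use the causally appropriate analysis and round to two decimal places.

Variant Y is higher inside every traffic source stratum but Variant F is higher in aggregate. Whether to stratify depends on how traffic source relates to the variant.
Traffic source is recorded after the variant and is itself shifted by it — it sits on the causal path from variant to outcome. Conditioning on a mediator would strip out part of the effect we want; the pooled comparison gives the total causal effect.
So P(outcome | do(Variant Y)) is just the pooled rate for Variant Y: 55/300 = 0.183.

0.18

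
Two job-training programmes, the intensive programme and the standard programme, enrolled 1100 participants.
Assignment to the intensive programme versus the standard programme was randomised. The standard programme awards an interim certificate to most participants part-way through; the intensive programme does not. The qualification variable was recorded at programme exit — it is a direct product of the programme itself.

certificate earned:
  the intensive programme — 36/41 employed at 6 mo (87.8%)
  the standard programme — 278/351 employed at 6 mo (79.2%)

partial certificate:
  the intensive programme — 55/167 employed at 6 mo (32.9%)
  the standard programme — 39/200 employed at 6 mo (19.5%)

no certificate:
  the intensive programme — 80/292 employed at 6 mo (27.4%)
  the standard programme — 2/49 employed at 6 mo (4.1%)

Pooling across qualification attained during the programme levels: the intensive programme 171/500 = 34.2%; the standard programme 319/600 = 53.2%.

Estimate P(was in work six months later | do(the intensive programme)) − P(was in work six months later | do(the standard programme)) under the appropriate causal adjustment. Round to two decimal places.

-0.19

Because the programme influences qualification attained during the programme, qualification attained during the programme is a post-treatment mediator, not a confounder. Stratifying on it would bias the estimate; the causal effect is the crude pooled difference.
The causal difference is the pooled difference: 0.342 − 0.532 = -0.190.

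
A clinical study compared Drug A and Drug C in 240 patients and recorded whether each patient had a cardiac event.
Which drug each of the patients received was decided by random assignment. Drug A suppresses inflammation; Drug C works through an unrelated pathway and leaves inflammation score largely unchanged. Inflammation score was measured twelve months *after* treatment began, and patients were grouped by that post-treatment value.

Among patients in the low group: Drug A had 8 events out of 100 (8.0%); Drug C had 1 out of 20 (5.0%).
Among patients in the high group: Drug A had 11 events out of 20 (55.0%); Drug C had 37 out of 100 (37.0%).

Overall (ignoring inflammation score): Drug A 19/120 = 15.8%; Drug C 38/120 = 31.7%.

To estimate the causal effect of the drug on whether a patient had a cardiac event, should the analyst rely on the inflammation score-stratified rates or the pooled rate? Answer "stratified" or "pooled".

Inflammation score is downstream of the drug. One should not condition on a consequence of treatment, so the overall rates are the right comparison.
Pooled: Drug A 15.8% vs Drug C 31.7%; Drug A is lower overall.

pooled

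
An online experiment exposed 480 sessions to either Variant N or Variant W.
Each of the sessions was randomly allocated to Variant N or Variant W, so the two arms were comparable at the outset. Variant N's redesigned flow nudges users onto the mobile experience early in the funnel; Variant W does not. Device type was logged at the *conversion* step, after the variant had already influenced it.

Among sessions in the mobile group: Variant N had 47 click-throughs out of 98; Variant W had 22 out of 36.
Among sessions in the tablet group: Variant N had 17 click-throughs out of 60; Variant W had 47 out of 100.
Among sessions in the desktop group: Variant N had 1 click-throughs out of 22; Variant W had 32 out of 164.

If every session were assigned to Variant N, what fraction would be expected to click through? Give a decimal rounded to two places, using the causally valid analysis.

Device type is recorded after the variant and is itself shifted by it — it sits on the causal path from variant to outcome. Conditioning on a mediator would strip out part of the effect we want; the pooled comparison gives the total causal effect.
So P(outcome | do(Variant N)) is just the pooled rate for Variant N: 65/180 = 0.361.

0.36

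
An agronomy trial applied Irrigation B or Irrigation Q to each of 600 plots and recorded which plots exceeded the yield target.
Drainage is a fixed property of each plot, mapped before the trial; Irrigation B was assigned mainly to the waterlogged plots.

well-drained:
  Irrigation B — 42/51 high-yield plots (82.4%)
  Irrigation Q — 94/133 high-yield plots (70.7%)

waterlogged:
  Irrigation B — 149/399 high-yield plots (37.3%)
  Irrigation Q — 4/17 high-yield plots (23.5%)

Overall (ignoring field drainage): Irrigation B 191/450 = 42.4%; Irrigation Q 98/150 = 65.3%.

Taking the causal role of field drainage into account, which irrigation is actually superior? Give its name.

Irrigation B

Within every field drainage level Irrigation B has the higher rate, yet pooled Irrigation Q does — Simpson's reversal.
Field drainage satisfies the back-door criterion: it is not a descendant of the irrigation, and it blocks the spurious path from irrigation to outcome. Adjusting for it (i.e., using the within-field drainage rates) gives the causal effect.
Within each level — well-drained: 82.4% vs 70.7%; waterlogged: 37.3% vs 23.5% — Irrigation B is higher every time.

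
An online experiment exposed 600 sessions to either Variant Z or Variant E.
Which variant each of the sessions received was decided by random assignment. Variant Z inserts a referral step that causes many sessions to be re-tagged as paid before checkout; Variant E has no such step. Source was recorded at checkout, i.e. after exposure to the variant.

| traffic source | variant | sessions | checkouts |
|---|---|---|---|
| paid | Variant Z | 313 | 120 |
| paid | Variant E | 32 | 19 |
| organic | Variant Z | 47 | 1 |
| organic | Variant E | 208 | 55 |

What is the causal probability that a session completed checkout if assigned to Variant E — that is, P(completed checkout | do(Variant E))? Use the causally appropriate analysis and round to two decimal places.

0.31

Because the variant influences traffic source, traffic source is a post-treatment mediator, not a confounder. Stratifying on it would bias the estimate; the causal effect is the crude pooled difference.
So P(outcome | do(Variant E)) is just the pooled rate for Variant E: 74/240 = 0.308.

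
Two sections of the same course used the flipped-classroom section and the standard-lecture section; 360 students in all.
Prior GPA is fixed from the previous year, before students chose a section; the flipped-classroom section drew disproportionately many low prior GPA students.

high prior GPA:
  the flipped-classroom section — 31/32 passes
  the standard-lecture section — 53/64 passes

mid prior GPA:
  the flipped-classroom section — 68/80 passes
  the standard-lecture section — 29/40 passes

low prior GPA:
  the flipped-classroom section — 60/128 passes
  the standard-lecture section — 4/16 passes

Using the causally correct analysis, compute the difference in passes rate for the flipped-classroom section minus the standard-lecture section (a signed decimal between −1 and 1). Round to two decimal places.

Here prior GPA band is a common cause — it drives both which teaching method a case falls under and the outcome. The crude comparison mixes populations; the stratum-specific rates are the causally relevant ones.
Adjusting over the population distribution of prior GPA band: 0.267·(0.969−0.828) + 0.333·(0.850−0.725) + 0.400·(0.469−0.250) = +0.167.

+0.17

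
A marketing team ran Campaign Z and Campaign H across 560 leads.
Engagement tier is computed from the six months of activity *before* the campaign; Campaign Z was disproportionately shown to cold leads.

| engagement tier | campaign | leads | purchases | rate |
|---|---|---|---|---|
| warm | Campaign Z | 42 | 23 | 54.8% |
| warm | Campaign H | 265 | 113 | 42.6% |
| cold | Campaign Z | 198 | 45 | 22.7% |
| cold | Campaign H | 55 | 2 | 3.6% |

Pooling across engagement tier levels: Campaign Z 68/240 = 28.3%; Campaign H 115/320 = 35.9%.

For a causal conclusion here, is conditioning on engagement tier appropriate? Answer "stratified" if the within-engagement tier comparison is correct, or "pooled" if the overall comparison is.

stratified

The stratified and pooled comparisons disagree (Campaign Z wins within each engagement tier; Campaign H wins overall), so the answer turns on the causal role of engagement tier.
Engagement tier is set before the campaign has any effect — it is not caused by the campaign — and it independently drives the outcome. That makes it a confounder, so the causal comparison is within engagement tier levels.
Within each level — warm: 54.8% vs 42.6%; cold: 22.7% vs 3.6% — Campaign Z is higher every time.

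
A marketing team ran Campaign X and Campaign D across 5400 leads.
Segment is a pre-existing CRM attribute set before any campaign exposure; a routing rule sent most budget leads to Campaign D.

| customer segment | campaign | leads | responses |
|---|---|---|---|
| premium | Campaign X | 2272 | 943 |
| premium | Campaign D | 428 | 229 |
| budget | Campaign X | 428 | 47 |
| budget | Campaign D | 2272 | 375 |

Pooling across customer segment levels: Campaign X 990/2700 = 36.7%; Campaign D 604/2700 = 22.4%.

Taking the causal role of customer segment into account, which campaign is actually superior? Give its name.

Customer segment satisfies the back-door criterion: it is not a descendant of the campaign, and it blocks the spurious path from campaign to outcome. Adjusting for it (i.e., using the within-customer segment rates) gives the causal effect.
Within each level — premium: 41.5% vs 53.5%; budget: 11.0% vs 16.5% — Campaign D is higher every time.

Campaign D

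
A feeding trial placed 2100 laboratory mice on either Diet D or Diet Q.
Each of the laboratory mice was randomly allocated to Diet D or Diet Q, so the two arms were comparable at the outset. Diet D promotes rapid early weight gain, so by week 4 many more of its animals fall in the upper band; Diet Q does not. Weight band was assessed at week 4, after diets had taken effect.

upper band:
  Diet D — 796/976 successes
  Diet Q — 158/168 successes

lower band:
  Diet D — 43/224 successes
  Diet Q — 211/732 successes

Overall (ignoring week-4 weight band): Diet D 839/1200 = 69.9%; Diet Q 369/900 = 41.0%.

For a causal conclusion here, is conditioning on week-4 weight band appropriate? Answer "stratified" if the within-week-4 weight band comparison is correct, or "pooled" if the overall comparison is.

The stratified and pooled comparisons disagree (Diet Q wins within each week-4 weight band; Diet D wins overall), so the answer turns on the causal role of week-4 weight band.
Week-4 weight band lies on the pathway diet → week-4 weight band → outcome, so adjusting for it blocks the indirect effect. For the total causal effect of diet, use the unadjusted pooled rates.
Pooled: Diet D 69.9% vs Diet Q 41.0%; Diet D is higher overall.

pooled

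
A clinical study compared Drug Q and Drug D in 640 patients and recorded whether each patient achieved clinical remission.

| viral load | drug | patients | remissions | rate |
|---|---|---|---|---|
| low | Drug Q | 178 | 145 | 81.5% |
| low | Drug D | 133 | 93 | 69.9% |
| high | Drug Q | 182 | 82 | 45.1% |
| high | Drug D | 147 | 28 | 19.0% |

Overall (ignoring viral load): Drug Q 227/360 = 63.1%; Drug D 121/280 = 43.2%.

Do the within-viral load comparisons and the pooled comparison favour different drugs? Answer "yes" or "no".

Within each viral load level (low 81.5% vs 69.9%; high 45.1% vs 19.0%), Drug Q has the higher rate every time. Pooled: 63.1% vs 43.2% — Drug Q has the higher rate overall. They agree.

no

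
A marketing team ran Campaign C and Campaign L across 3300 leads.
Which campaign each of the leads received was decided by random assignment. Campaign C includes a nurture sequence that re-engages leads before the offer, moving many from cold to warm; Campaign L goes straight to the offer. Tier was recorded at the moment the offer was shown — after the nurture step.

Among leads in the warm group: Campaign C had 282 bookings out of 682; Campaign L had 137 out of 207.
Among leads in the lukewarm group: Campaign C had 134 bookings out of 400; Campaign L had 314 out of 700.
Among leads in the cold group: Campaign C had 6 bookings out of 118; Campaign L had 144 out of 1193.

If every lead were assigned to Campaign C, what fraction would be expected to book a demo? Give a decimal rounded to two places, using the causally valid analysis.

0.35

The stratified and pooled comparisons disagree (Campaign L wins within each engagement tier; Campaign C wins overall), so the answer turns on the causal role of engagement tier.
Engagement tier is downstream of the campaign. One should not condition on a consequence of treatment, so the overall rates are the right comparison.
So P(outcome | do(Campaign C)) is just the pooled rate for Campaign C: 422/1200 = 0.352.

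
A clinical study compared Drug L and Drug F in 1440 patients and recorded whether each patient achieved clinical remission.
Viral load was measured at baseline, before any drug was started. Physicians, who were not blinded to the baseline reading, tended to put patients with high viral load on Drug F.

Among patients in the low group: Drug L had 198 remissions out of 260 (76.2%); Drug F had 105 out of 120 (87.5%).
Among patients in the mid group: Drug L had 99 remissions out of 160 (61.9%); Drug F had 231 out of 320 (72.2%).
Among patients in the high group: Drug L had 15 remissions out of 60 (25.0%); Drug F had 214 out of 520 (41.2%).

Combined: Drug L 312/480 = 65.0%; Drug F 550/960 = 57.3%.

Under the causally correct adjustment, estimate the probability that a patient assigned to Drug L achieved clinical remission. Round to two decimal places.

Here viral load is a common cause — it drives both which drug a case falls under and the outcome. The crude comparison mixes populations; the stratum-specific rates are the causally relevant ones.
Standardising Drug L to the population viral load mix: 0.264·198/260 + 0.333·99/160 + 0.403·15/60 = 0.508.

0.51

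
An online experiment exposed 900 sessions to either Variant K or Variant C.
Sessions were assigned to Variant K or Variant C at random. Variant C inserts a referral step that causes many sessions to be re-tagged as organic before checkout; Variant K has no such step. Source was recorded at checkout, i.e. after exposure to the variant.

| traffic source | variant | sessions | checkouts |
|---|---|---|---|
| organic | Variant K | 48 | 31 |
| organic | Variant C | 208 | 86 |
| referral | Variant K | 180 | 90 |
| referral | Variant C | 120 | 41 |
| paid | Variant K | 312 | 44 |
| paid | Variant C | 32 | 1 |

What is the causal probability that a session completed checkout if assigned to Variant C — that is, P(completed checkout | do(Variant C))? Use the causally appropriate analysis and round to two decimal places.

0.36

Traffic source is recorded after the variant and is itself shifted by it — it sits on the causal path from variant to outcome. Conditioning on a mediator would strip out part of the effect we want; the pooled comparison gives the total causal effect.
So P(outcome | do(Variant C)) is just the pooled rate for Variant C: 128/360 = 0.356.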